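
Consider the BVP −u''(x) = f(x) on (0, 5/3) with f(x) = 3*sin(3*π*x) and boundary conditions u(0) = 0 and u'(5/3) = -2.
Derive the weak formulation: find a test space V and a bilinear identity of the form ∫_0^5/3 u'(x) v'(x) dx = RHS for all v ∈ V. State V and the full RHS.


V = {v ∈ H^1(0, 5/3) : v(0) = 0} (test functions vanish at x = 0 where u is specified); weak form: ∫_0^5/3 u'v' dx = ∫_0^5/3 (3*sin(3*π*x)) v dx − 2·v(5/3) for all v ∈ V.

Multiply both sides by a test function v and integrate from 0 to 5/3:
  ∫_0^5/3 −u''(x) v(x) dx = ∫_0^5/3 f(x) v(x) dx.
Integrate the LHS by parts once:
  ∫_0^5/3 −u'' v dx = −[u'(x) v(x)]_0^5/3 + ∫_0^5/3 u'(x) v'(x) dx.
Thus ∫_0^5/3 u'(x) v'(x) dx = ∫_0^5/3 f(x) v(x) dx + [u'(x) v(x)]_0^5/3.
Choose V so that boundary terms are either known or forced to vanish.
Mixed BC: u(0) = 0 (Dirichlet) and u'(5/3) = -2 (Neumann). Define V = {v ∈ H^1(0, 5/3) : v(0) = 0}. Then [u' v]_0^5/3 = u'(5/3)·v(5/3) − u'(0)·0 = − 2·v(5/3).
Weak formulation: find u (satisfying any essential BC) such that ∫_0^5/3 u'(x) v'(x) dx = ∫_0^5/3 f v dx − 2·v(5/3) for all v ∈ V (Dirichlet at 0 absorbed into V; Neumann datum at x = 5/3 contributes the boundary term).
Substituting f(x) = 3*sin(3*π*x), the right-hand side is ∫_0^5/3 (3*sin(3*π*x)) v dx − 2·v(5/3).


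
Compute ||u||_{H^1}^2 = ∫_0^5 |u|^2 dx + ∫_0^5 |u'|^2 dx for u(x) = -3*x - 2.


||u||_{H^1}^2 = 590

The H^1 norm (squared) on an interval (0, L) is
  ||u||_{H^1}^2 = ∫_0^L u(x)^2 dx + ∫_0^L u'(x)^2 dx.
Compute u'(x) = -3.
Then u(x)^2 = 9*x**2 + 12*x + 4 and u'(x)^2 = 9.
Integrate each monomial from 0 to 5 using ∫_0^5 c·x^n dx = c·5^(n+1)/(n+1):
  ∫_0^5 u(x)^2 dx = ∫_0^5 (9*x^2 + 12*x + 4) dx. Term by term:
    ∫_0^5 9*x^2 dx = 375;  ∫_0^5 12*x dx = 150;  ∫_0^5 4 dx = 20.
  Sum: 375 + 150 + 20 = 545.
  ∫_0^5 u'(x)^2 dx = ∫_0^5 (9) dx. Term by term:
    ∫_0^5 9 dx = 45.
Adding: ||u||_{H^1}^2 = 545 + 45 = 590.


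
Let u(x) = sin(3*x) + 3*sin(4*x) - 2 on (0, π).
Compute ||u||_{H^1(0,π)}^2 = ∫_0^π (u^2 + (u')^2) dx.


||u||_{H^1(0,π)}^2 = -8/3 + 171*π/2

u'(x) = 3*cos(3*x) + 12*cos(4*x).
Expand u² and (u')² and integrate term by term on (0, π), using: for integers n ≥ 1, ∫_0^π sin²(nx) dx = ∫_0^π cos²(nx) dx = π/2; for n ≠ n', ∫_0^π sin(nx)sin(n'x) dx = ∫_0^π cos(nx)cos(n'x) dx = 0; and by product-to-sum, ∫_0^π sin(nx)cos(n'x) dx = ½∫_0^π [sin((n+n')x) + sin((n−n')x)] dx, which is 0 when n+n' is even and 2n/(n²−n'²) when n+n' is odd (it need not vanish on (0, π)). For the constant mode: ∫_0^π 1 dx = π, ∫_0^π cos(nx) dx = 0, ∫_0^π sin(nx) dx = (1−(−1)^n)/n.
  u² squared terms: (-2)²·∫1 dx = 4·π = 4*π;  (3)²·∫sin(4x)² dx = 9·π/2 = 9*π/2;  (1)²·∫sin(3x)² dx = 1·π/2 = π/2.
  u² cross terms: 2·(-2)·(3)·∫1·sin(4x) dx = -12·(0) = 0;  2·(-2)·(1)·∫1·sin(3x) dx = -4·(2/3) = -8/3;  2·(3)·(1)·∫sin(4x)·sin(3x) dx = 6·(0) = 0.
  So ∫_0^π u² dx = 4*π + 9*π/2 + π/2 + 0 − 8/3 + 0 = -8/3 + 9*π.
  (u')² squared terms: (3)²·∫cos(3x)² dx = 9·π/2 = 9*π/2;  (12)²·∫cos(4x)² dx = 144·π/2 = 72*π.
  (u')² cross terms: 2·(3)·(12)·∫cos(3x)·cos(4x) dx = 72·(0) = 0.
  So ∫_0^π (u')² dx = 9*π/2 + 72*π + 0 = 153*π/2.
||u||_{H^1}^2 = (-8/3 + 9*π) + (153*π/2) = -8/3 + 171*π/2.


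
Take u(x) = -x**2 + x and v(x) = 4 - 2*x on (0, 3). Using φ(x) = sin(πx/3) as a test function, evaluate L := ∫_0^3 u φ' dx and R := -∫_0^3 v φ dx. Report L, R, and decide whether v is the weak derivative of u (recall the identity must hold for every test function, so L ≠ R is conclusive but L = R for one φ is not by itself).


LHS = 12/π, RHS = -6/π. No, v is not the weak derivative of u.

u(x) = -x**2 + x, classical derivative u'(x) = 1 - 2*x.
φ(x) = sin(πx/3), so φ'(x) = π*cos(π*x/3)/3.
Note φ(0) = φ(3) = 0, so the boundary term u·φ vanishes.
LHS = ∫_0^3 u(x) φ'(x) dx = ∫_0^3 (-π*x^2*cos(π*x/3)/3 + π*x*cos(π*x/3)/3) dx. Term by term:
  ∫_0^3 -π*x^2*cos(π*x/3)/3 dx = 18/π;  ∫_0^3 π*x*cos(π*x/3)/3 dx = -6/π.
Sum: 18/π − 6/π = 12/π.
So LHS = 12/π.
∫_0^3 v(x) φ(x) dx = ∫_0^3 (-2*x*sin(π*x/3) + 4*sin(π*x/3)) dx. Term by term:
  ∫_0^3 4*sin(π*x/3) dx = 24/π;  ∫_0^3 -2*x*sin(π*x/3) dx = -18/π.
Sum: 24/π − 18/π = 6/π.
So RHS = -∫_0^3 v(x) φ(x) dx = -6/π.
LHS − RHS = 18/π ≠ 0, so the identity fails.
(For a valid weak derivative the identity must hold for EVERY test function, in particular this one. The failure shows v is NOT the weak derivative of u.)
Correct weak derivative would be u'(x) = 1 - 2*x.


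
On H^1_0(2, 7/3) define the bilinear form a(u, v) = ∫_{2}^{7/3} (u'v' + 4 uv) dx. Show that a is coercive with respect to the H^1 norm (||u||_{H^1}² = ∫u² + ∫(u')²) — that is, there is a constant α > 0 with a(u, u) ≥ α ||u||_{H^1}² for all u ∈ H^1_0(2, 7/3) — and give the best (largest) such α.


α = 1

Coercivity of a(·,·) on H^1_0(2, 7/3) means a(u, u) ≥ α ||u||_{H^1}² for every u ∈ H^1_0.
The interval has length L = 1/3, and Poincaré/coercivity depend only on L. Here a(u, u) = ∫(u')² + (4)·∫u².
Here c = 4 ≥ 1, so a(u,u) = ∫(u')² + c∫u² ≥ ∫(u')² + ∫u² = ||u||_{H^1}², i.e. α = 1 works. No larger α is possible: a(u,u) ≥ α||u||_{H^1}² means (1−α)∫(u')² ≥ (α−c)∫u², and for the modes u_n = sin(nπ(x−x₀)/L) (x₀ the left endpoint) one has ∫u_n²/∫(u_n')² = (L/(nπ))² → 0, so a(u_n,u_n)/||u_n||_{H^1}² → 1. Hence the optimal constant is α = 1.
Therefore α = 1.


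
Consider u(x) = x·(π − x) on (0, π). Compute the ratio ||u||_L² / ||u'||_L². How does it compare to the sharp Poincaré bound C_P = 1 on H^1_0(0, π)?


||u||_L² / ||u'||_L² = sqrt(10)*π/10 < C_P = 1.

u(x) = x·(π − x), so u'(x) = π - 2*x.
u(x) = x·(π − x) vanishes at x = 0 and x = π, so u ∈ H^1_0(0, π). Differentiate via the product rule and integrate the resulting polynomials term by term.
  ∫_0^π u² dx = ∫_0^π (x^4 - 2*π*x^3 + π^2*x^2) dx. Term by term:
    ∫_0^π x^4 dx = π^5/5;  ∫_0^π -2*π*x^3 dx = -π^5/2;  ∫_0^π π^2*x^2 dx = π^5/3.
  Sum: π^5/5 − π^5/2 + π^5/3 = π^5/30.
  ∫_0^π (u')² dx = ∫_0^π (4*x^2 - 4*π*x + π^2) dx. Term by term:
    ∫_0^π 4*x^2 dx = 4*π^3/3;  ∫_0^π -4*π*x dx = -2*π^3;  ∫_0^π π^2 dx = π^3.
  Sum: 4*π^3/3 − 2*π^3 + π^3 = π^3/3.
∫_0^π u² dx = π^5/30, so ||u||_L² = sqrt(30)*π^(5/2)/30.
∫_0^π (u')² dx = π^3/3, so ||u'||_L² = sqrt(3)*π^(3/2)/3.
Ratio ||u||_L² / ||u'||_L² = sqrt(10)*π/10.
Sharp Poincaré constant on H^1_0(0, π) is C_P = L/π = 1, achieved by sin(x).
A polynomial bump cannot attain the sharp Poincaré constant (only the first sine eigenfunction does), so the ratio is strictly less than C_P, consistent with ||u||_L² ≤ C_P ||u'||_L².


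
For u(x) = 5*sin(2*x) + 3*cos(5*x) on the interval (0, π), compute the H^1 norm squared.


||u||_{H^1(0,π)}^2 = -1040/7 + 359*π/2

u'(x) = -15*sin(5*x) + 10*cos(2*x).
Expand u² and (u')² and integrate term by term on (0, π), using: for integers n ≥ 1, ∫_0^π sin²(nx) dx = ∫_0^π cos²(nx) dx = π/2; for n ≠ n', ∫_0^π sin(nx)sin(n'x) dx = ∫_0^π cos(nx)cos(n'x) dx = 0; and by product-to-sum, ∫_0^π sin(nx)cos(n'x) dx = ½∫_0^π [sin((n+n')x) + sin((n−n')x)] dx, which is 0 when n+n' is even and 2n/(n²−n'²) when n+n' is odd (it need not vanish on (0, π)).
  u² squared terms: (3)²·∫cos(5x)² dx = 9·π/2 = 9*π/2;  (5)²·∫sin(2x)² dx = 25·π/2 = 25*π/2.
  u² cross terms: 2·(3)·(5)·∫cos(5x)·sin(2x) dx = 30·(-4/21) = -40/7.
  So ∫_0^π u² dx = 9*π/2 + 25*π/2 − 40/7 = -40/7 + 17*π.
  (u')² squared terms: (-15)²·∫sin(5x)² dx = 225·π/2 = 225*π/2;  (10)²·∫cos(2x)² dx = 100·π/2 = 50*π.
  (u')² cross terms: 2·(-15)·(10)·∫sin(5x)·cos(2x) dx = -300·(10/21) = -1000/7.
  So ∫_0^π (u')² dx = 225*π/2 + 50*π − 1000/7 = -1000/7 + 325*π/2.
||u||_{H^1}^2 = (-40/7 + 17*π) + (-1000/7 + 325*π/2) = -1040/7 + 359*π/2.


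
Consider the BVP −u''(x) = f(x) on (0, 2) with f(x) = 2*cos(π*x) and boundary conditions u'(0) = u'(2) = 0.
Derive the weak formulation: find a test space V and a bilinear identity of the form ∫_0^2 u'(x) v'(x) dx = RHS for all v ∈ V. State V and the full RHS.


V = H^1(0, 2) (no boundary constraint on v; u is determined up to an additive constant); weak form: ∫_0^2 u'v' dx = ∫_0^2 (2*cos(π*x)) v dx for all v ∈ V.

Multiply both sides by a test function v and integrate from 0 to 2:
  ∫_0^2 −u''(x) v(x) dx = ∫_0^2 f(x) v(x) dx.
Integrate the LHS by parts once:
  ∫_0^2 −u'' v dx = −[u'(x) v(x)]_0^2 + ∫_0^2 u'(x) v'(x) dx.
Thus ∫_0^2 u'(x) v'(x) dx = ∫_0^2 f(x) v(x) dx + [u'(x) v(x)]_0^2.
Choose V so that boundary terms are either known or forced to vanish.
u has homogeneous Neumann: u'(0) = u'(2) = 0. So [u' v]_0^2 = 0·v(2) − 0·v(0) = 0 for any v; take V = H^1(0, 2).
Weak formulation: find u (satisfying any essential BC) such that ∫_0^2 u'(x) v'(x) dx = ∫_0^2 f v dx for all v ∈ V (homogeneous Neumann, so boundary terms vanish).
Substituting f(x) = 2*cos(π*x), the right-hand side is ∫_0^2 (2*cos(π*x)) v dx.
Compatibility check (pure Neumann): taking v ≡ 1 ∈ V gives 0 = ∫_0^2 f dx + (0) − (0), i.e. ∫_0^2 f dx must equal u'(0) − u'(2) = 0. Indeed ∫_0^2 (2*cos(π*x)) dx = 0, so the data are compatible. The solution is then unique only up to an additive constant (fix it e.g. by requiring ∫_0^2 u dx = 0).


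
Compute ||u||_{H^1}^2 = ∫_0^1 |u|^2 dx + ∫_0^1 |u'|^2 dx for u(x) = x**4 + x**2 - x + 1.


||u||_{H^1}^2 = 3139/630

The H^1 norm (squared) on an interval (0, L) is
  ||u||_{H^1}^2 = ∫_0^L u(x)^2 dx + ∫_0^L u'(x)^2 dx.
Compute u'(x) = 4*x**3 + 2*x - 1.
Then u(x)^2 = x**8 + 2*x**6 - 2*x**5 + 3*x**4 - 2*x**3 + 3*x**2 - 2*x + 1 and u'(x)^2 = 16*x**6 + 16*x**4 - 8*x**3 + 4*x**2 - 4*x + 1.
Integrate each monomial from 0 to 1 using ∫_0^1 c·x^n dx = c·1^(n+1)/(n+1):
  ∫_0^1 u(x)^2 dx = ∫_0^1 (x^8 + 2*x^6 - 2*x^5 + 3*x^4 - 2*x^3 + 3*x^2 - 2*x + 1) dx. Term by term:
    ∫_0^1 x^8 dx = 1/9;  ∫_0^1 2*x^6 dx = 2/7;  ∫_0^1 -2*x^5 dx = -1/3;
    ∫_0^1 3*x^4 dx = 3/5;  ∫_0^1 -2*x^3 dx = -1/2;  ∫_0^1 3*x^2 dx = 1;
    ∫_0^1 -2*x dx = -1;  ∫_0^1 1 dx = 1.
  Sum: 1/9 + 2/7 − 1/3 + 3/5 − 1/2 + 1 − 1 + 1 = 733/630.
  ∫_0^1 u'(x)^2 dx = ∫_0^1 (16*x^6 + 16*x^4 - 8*x^3 + 4*x^2 - 4*x + 1) dx. Term by term:
    ∫_0^1 16*x^6 dx = 16/7;  ∫_0^1 16*x^4 dx = 16/5;  ∫_0^1 -8*x^3 dx = -2;
    ∫_0^1 4*x^2 dx = 4/3;  ∫_0^1 -4*x dx = -2;  ∫_0^1 1 dx = 1.
  Sum: 16/7 + 16/5 − 2 + 4/3 − 2 + 1 = 401/105.
Adding: ||u||_{H^1}^2 = 733/630 + 401/105 = 3139/630.


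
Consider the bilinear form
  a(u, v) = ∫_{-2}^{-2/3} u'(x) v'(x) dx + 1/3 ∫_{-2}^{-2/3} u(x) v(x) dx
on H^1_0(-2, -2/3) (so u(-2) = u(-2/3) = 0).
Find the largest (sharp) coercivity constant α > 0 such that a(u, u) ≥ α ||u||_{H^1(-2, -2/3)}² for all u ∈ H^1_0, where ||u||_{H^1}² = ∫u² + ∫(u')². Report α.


α = (16 + 27*π^2)/(3*(16 + 9*π^2))

Coercivity of a(·,·) on H^1_0(-2, -2/3) means a(u, u) ≥ α ||u||_{H^1}² for every u ∈ H^1_0.
The interval has length L = 4/3, and Poincaré/coercivity depend only on L. Here a(u, u) = ∫(u')² + (1/3)·∫u².
Here 0 < c = 1/3 < 1. The condition a(u,u) ≥ α||u||_{H^1}² reads (1−α)∫(u')² ≥ (α−c)∫u². Any admissible α is ≤ 1 (rapidly oscillating u have ∫u²/∫(u')² → 0), and α = 1 would force 0 ≥ (1−c)∫u², impossible since c < 1; so 1−α > 0. By the sharp Poincaré inequality on H^1_0 of an interval of length L, ∫(u')² ≥ (π/L)²∫u² with equality for the first sine mode sin(π(x−x₀)/L) (x₀ the left endpoint), so the inequality holds for all u iff (1−α)(π/L)² ≥ α − c, i.e. α ≤ ((π/L)² + c)/((π/L)² + 1) = (1 + c(L/π)²)/(1 + (L/π)²). With (π/L)² = 9*π^2/16 and c = 1/3, the largest admissible constant is α = ((π/L)² + c)/((π/L)² + 1).
Simplifying, α = (16 + 27*π^2)/(3*(16 + 9*π^2)).


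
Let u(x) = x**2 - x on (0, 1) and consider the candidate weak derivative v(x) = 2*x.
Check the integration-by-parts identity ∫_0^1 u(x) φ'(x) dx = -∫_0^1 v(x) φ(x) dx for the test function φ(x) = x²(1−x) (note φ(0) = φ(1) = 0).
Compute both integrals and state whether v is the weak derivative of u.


LHS = -1/60, RHS = -1/10. No, v is not the weak derivative of u.

u(x) = x**2 - x, classical derivative u'(x) = 2*x - 1.
φ(x) = x²(1−x), so φ'(x) = x*(2 - 3*x).
Note φ(0) = φ(1) = 0, so the boundary term u·φ vanishes.
LHS = ∫_0^1 u(x) φ'(x) dx = ∫_0^1 (-3*x^4 + 5*x^3 - 2*x^2) dx. Term by term:
  ∫_0^1 -3*x^4 dx = -3/5;  ∫_0^1 5*x^3 dx = 5/4;  ∫_0^1 -2*x^2 dx = -2/3.
Sum: -3/5 + 5/4 − 2/3 = -1/60.
So LHS = -1/60.
∫_0^1 v(x) φ(x) dx = ∫_0^1 (-2*x^4 + 2*x^3) dx. Term by term:
  ∫_0^1 -2*x^4 dx = -2/5;  ∫_0^1 2*x^3 dx = 1/2.
Sum: -2/5 + 1/2 = 1/10.
So RHS = -∫_0^1 v(x) φ(x) dx = -1/10.
LHS − RHS = 1/12 ≠ 0, so the identity fails.
(For a valid weak derivative the identity must hold for EVERY test function, in particular this one. The failure shows v is NOT the weak derivative of u.)
Correct weak derivative would be u'(x) = 2*x - 1.


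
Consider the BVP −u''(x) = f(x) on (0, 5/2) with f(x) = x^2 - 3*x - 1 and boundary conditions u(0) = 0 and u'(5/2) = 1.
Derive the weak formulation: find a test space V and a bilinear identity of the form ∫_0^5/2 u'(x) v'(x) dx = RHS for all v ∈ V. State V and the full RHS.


V = {v ∈ H^1(0, 5/2) : v(0) = 0} (test functions vanish at x = 0 where u is specified); weak form: ∫_0^5/2 u'v' dx = ∫_0^5/2 (x^2 - 3*x - 1) v dx + v(5/2) for all v ∈ V.

Multiply both sides by a test function v and integrate from 0 to 5/2:
  ∫_0^5/2 −u''(x) v(x) dx = ∫_0^5/2 f(x) v(x) dx.
Integrate the LHS by parts once:
  ∫_0^5/2 −u'' v dx = −[u'(x) v(x)]_0^5/2 + ∫_0^5/2 u'(x) v'(x) dx.
Thus ∫_0^5/2 u'(x) v'(x) dx = ∫_0^5/2 f(x) v(x) dx + [u'(x) v(x)]_0^5/2.
Choose V so that boundary terms are either known or forced to vanish.
Mixed BC: u(0) = 0 (Dirichlet) and u'(5/2) = 1 (Neumann). Define V = {v ∈ H^1(0, 5/2) : v(0) = 0}. Then [u' v]_0^5/2 = u'(5/2)·v(5/2) − u'(0)·0 = v(5/2).
Weak formulation: find u (satisfying any essential BC) such that ∫_0^5/2 u'(x) v'(x) dx = ∫_0^5/2 f v dx + v(5/2) for all v ∈ V (Dirichlet at 0 absorbed into V; Neumann datum at x = 5/2 contributes the boundary term).
Substituting f(x) = x^2 - 3*x - 1, the right-hand side is ∫_0^5/2 (x^2 - 3*x - 1) v dx + v(5/2).


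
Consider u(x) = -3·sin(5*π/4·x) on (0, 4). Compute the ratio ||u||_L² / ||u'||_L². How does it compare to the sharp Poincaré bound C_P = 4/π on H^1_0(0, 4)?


||u||_L² / ||u'||_L² = 4/(5*π) < C_P = 4/π.

u(x) = -3·sin(5*π/4·x), so u'(x) = -15*π*cos(5*π*x/4)/4.
Writing u(x) = A·sin(kπx/L) with A = -3 and k = 5, use ∫_0^L sin²(kπx/L) dx = L/2 and ∫_0^L cos²(kπx/L) dx = L/2.
u² = 9·sin²(5*π/4·x) and (u')² = 225*π^2/16·cos²(5*π/4·x), and each of sin², cos² integrates to L/2 = 2 over (0, 4).
∫_0^4 u² dx = 18, so ||u||_L² = 3*sqrt(2).
∫_0^4 (u')² dx = 225*π^2/8, so ||u'||_L² = 15*sqrt(2)*π/4.
Ratio ||u||_L² / ||u'||_L² = 4/(5*π).
Sharp Poincaré constant on H^1_0(0, 4) is C_P = L/π = 4/π, achieved by sin(π/4·x).
This is the k = 5 harmonic; the ratio L/(kπ) is strictly less than C_P = L/π, consistent with the sharp inequality ||u||_L² ≤ C_P ||u'||_L².


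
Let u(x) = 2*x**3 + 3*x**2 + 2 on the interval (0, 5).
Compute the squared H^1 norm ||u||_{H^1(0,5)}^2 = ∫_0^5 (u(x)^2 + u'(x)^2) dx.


||u||_{H^1}^2 = 829765/7

The H^1 norm (squared) on an interval (0, L) is
  ||u||_{H^1}^2 = ∫_0^L u(x)^2 dx + ∫_0^L u'(x)^2 dx.
Compute u'(x) = 6*x**2 + 6*x.
Then u(x)^2 = 4*x**6 + 12*x**5 + 9*x**4 + 8*x**3 + 12*x**2 + 4 and u'(x)^2 = 36*x**4 + 72*x**3 + 36*x**2.
Integrate each monomial from 0 to 5 using ∫_0^5 c·x^n dx = c·5^(n+1)/(n+1):
  ∫_0^5 u(x)^2 dx = ∫_0^5 (4*x^6 + 12*x^5 + 9*x^4 + 8*x^3 + 12*x^2 + 4) dx. Term by term:
    ∫_0^5 4*x^6 dx = 312500/7;  ∫_0^5 12*x^5 dx = 31250;  ∫_0^5 9*x^4 dx = 5625;
    ∫_0^5 8*x^3 dx = 1250;  ∫_0^5 12*x^2 dx = 500;  ∫_0^5 4 dx = 20.
  Sum: 312500/7 + 31250 + 5625 + 1250 + 500 + 20 = 583015/7.
  ∫_0^5 u'(x)^2 dx = ∫_0^5 (36*x^4 + 72*x^3 + 36*x^2) dx. Term by term:
    ∫_0^5 36*x^4 dx = 22500;  ∫_0^5 72*x^3 dx = 11250;  ∫_0^5 36*x^2 dx = 1500.
  Sum: 22500 + 11250 + 1500 = 35250.
Adding: ||u||_{H^1}^2 = 583015/7 + 35250 = 829765/7.


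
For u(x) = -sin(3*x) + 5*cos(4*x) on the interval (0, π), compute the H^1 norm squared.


||u||_{H^1(0,π)}^2 = 1020/7 + 435*π/2

u'(x) = -20*sin(4*x) - 3*cos(3*x).
Expand u² and (u')² and integrate term by term on (0, π), using: for integers n ≥ 1, ∫_0^π sin²(nx) dx = ∫_0^π cos²(nx) dx = π/2; for n ≠ n', ∫_0^π sin(nx)sin(n'x) dx = ∫_0^π cos(nx)cos(n'x) dx = 0; and by product-to-sum, ∫_0^π sin(nx)cos(n'x) dx = ½∫_0^π [sin((n+n')x) + sin((n−n')x)] dx, which is 0 when n+n' is even and 2n/(n²−n'²) when n+n' is odd (it need not vanish on (0, π)).
  u² squared terms: (-1)²·∫sin(3x)² dx = 1·π/2 = π/2;  (5)²·∫cos(4x)² dx = 25·π/2 = 25*π/2.
  u² cross terms: 2·(-1)·(5)·∫sin(3x)·cos(4x) dx = -10·(-6/7) = 60/7.
  So ∫_0^π u² dx = π/2 + 25*π/2 + 60/7 = 60/7 + 13*π.
  (u')² squared terms: (-20)²·∫sin(4x)² dx = 400·π/2 = 200*π;  (-3)²·∫cos(3x)² dx = 9·π/2 = 9*π/2.
  (u')² cross terms: 2·(-20)·(-3)·∫sin(4x)·cos(3x) dx = 120·(8/7) = 960/7.
  So ∫_0^π (u')² dx = 200*π + 9*π/2 + 960/7 = 960/7 + 409*π/2.
||u||_{H^1}^2 = (60/7 + 13*π) + (960/7 + 409*π/2) = 1020/7 + 435*π/2.


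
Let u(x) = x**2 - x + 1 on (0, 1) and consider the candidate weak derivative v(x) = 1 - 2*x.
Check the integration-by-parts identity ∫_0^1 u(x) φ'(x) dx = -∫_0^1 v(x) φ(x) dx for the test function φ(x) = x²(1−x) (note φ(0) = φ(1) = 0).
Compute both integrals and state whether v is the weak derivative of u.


LHS = -1/60, RHS = 1/60. No, v is not the weak derivative of u.

u(x) = x**2 - x + 1, classical derivative u'(x) = 2*x - 1.
φ(x) = x²(1−x), so φ'(x) = x*(2 - 3*x).
Note φ(0) = φ(1) = 0, so the boundary term u·φ vanishes.
LHS = ∫_0^1 u(x) φ'(x) dx = ∫_0^1 (-3*x^4 + 5*x^3 - 5*x^2 + 2*x) dx. Term by term:
  ∫_0^1 -3*x^4 dx = -3/5;  ∫_0^1 5*x^3 dx = 5/4;  ∫_0^1 -5*x^2 dx = -5/3;
  ∫_0^1 2*x dx = 1.
Sum: -3/5 + 5/4 − 5/3 + 1 = -1/60.
So LHS = -1/60.
∫_0^1 v(x) φ(x) dx = ∫_0^1 (2*x^4 - 3*x^3 + x^2) dx. Term by term:
  ∫_0^1 2*x^4 dx = 2/5;  ∫_0^1 -3*x^3 dx = -3/4;  ∫_0^1 x^2 dx = 1/3.
Sum: 2/5 − 3/4 + 1/3 = -1/60.
So RHS = -∫_0^1 v(x) φ(x) dx = 1/60.
LHS − RHS = -1/30 ≠ 0, so the identity fails.
(For a valid weak derivative the identity must hold for EVERY test function, in particular this one. The failure shows v is NOT the weak derivative of u.)
Correct weak derivative would be u'(x) = 2*x - 1.


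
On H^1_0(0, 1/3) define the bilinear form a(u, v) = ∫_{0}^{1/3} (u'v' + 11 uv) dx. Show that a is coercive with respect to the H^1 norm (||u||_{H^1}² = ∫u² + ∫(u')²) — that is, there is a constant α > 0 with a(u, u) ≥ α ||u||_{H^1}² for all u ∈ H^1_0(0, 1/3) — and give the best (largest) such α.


α = 1

Coercivity of a(·,·) on H^1_0(0, 1/3) means a(u, u) ≥ α ||u||_{H^1}² for every u ∈ H^1_0.
The interval has length L = 1/3, and Poincaré/coercivity depend only on L. Here a(u, u) = ∫(u')² + (11)·∫u².
Here c = 11 ≥ 1, so a(u,u) = ∫(u')² + c∫u² ≥ ∫(u')² + ∫u² = ||u||_{H^1}², i.e. α = 1 works. No larger α is possible: a(u,u) ≥ α||u||_{H^1}² means (1−α)∫(u')² ≥ (α−c)∫u², and for the modes u_n = sin(nπ(x−x₀)/L) (x₀ the left endpoint) one has ∫u_n²/∫(u_n')² = (L/(nπ))² → 0, so a(u_n,u_n)/||u_n||_{H^1}² → 1. Hence the optimal constant is α = 1.
Therefore α = 1.


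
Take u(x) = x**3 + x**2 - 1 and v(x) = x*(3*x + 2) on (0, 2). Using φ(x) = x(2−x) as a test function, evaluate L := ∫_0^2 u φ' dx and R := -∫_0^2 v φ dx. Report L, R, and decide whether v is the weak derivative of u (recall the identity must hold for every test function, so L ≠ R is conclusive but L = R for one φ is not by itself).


LHS = -112/15, RHS = -112/15. Yes, v = u' weakly.

u(x) = x**3 + x**2 - 1, classical derivative u'(x) = 3*x**2 + 2*x.
φ(x) = x(2−x), so φ'(x) = 2 - 2*x.
Note φ(0) = φ(2) = 0, so the boundary term u·φ vanishes.
LHS = ∫_0^2 u(x) φ'(x) dx = ∫_0^2 (-2*x^4 + 2*x^2 + 2*x - 2) dx. Term by term:
  ∫_0^2 -2*x^4 dx = -64/5;  ∫_0^2 2*x^2 dx = 16/3;  ∫_0^2 2*x dx = 4;
  ∫_0^2 -2 dx = -4.
Sum: -64/5 + 16/3 + 4 − 4 = -112/15.
So LHS = -112/15.
∫_0^2 v(x) φ(x) dx = ∫_0^2 (-3*x^4 + 4*x^3 + 4*x^2) dx. Term by term:
  ∫_0^2 -3*x^4 dx = -96/5;  ∫_0^2 4*x^3 dx = 16;  ∫_0^2 4*x^2 dx = 32/3.
Sum: -96/5 + 16 + 32/3 = 112/15.
So RHS = -∫_0^2 v(x) φ(x) dx = -112/15.
LHS = RHS, so the identity holds for this test φ.
Moreover u is smooth here and v(x) = u'(x) = 3*x**2 + 2*x pointwise, so the identity holds for every test function. Hence v is the weak derivative of u.


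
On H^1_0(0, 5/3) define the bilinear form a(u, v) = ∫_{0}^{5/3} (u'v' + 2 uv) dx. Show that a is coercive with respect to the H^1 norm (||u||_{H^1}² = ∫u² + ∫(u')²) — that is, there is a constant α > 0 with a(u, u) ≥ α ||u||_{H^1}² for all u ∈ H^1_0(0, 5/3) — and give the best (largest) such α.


α = 1

Coercivity of a(·,·) on H^1_0(0, 5/3) means a(u, u) ≥ α ||u||_{H^1}² for every u ∈ H^1_0.
The interval has length L = 5/3, and Poincaré/coercivity depend only on L. Here a(u, u) = ∫(u')² + (2)·∫u².
Here c = 2 ≥ 1, so a(u,u) = ∫(u')² + c∫u² ≥ ∫(u')² + ∫u² = ||u||_{H^1}², i.e. α = 1 works. No larger α is possible: a(u,u) ≥ α||u||_{H^1}² means (1−α)∫(u')² ≥ (α−c)∫u², and for the modes u_n = sin(nπ(x−x₀)/L) (x₀ the left endpoint) one has ∫u_n²/∫(u_n')² = (L/(nπ))² → 0, so a(u_n,u_n)/||u_n||_{H^1}² → 1. Hence the optimal constant is α = 1.
Therefore α = 1.


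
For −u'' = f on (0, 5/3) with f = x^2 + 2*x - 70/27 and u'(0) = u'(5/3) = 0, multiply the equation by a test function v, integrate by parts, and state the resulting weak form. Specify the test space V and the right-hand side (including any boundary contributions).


V = H^1(0, 5/3) (no boundary constraint on v; u is determined up to an additive constant); weak form: ∫_0^5/3 u'v' dx = ∫_0^5/3 (x^2 + 2*x - 70/27) v dx for all v ∈ V.

Multiply both sides by a test function v and integrate from 0 to 5/3:
  ∫_0^5/3 −u''(x) v(x) dx = ∫_0^5/3 f(x) v(x) dx.
Integrate the LHS by parts once:
  ∫_0^5/3 −u'' v dx = −[u'(x) v(x)]_0^5/3 + ∫_0^5/3 u'(x) v'(x) dx.
Thus ∫_0^5/3 u'(x) v'(x) dx = ∫_0^5/3 f(x) v(x) dx + [u'(x) v(x)]_0^5/3.
Choose V so that boundary terms are either known or forced to vanish.
u has homogeneous Neumann: u'(0) = u'(5/3) = 0. So [u' v]_0^5/3 = 0·v(5/3) − 0·v(0) = 0 for any v; take V = H^1(0, 5/3).
Weak formulation: find u (satisfying any essential BC) such that ∫_0^5/3 u'(x) v'(x) dx = ∫_0^5/3 f v dx for all v ∈ V (homogeneous Neumann, so boundary terms vanish).
Substituting f(x) = x^2 + 2*x - 70/27, the right-hand side is ∫_0^5/3 (x^2 + 2*x - 70/27) v dx.
Compatibility check (pure Neumann): taking v ≡ 1 ∈ V gives 0 = ∫_0^5/3 f dx + (0) − (0), i.e. ∫_0^5/3 f dx must equal u'(0) − u'(5/3) = 0. Indeed ∫_0^5/3 (x^2 + 2*x - 70/27) dx = 0, so the data are compatible. The solution is then unique only up to an additive constant (fix it e.g. by requiring ∫_0^5/3 u dx = 0).


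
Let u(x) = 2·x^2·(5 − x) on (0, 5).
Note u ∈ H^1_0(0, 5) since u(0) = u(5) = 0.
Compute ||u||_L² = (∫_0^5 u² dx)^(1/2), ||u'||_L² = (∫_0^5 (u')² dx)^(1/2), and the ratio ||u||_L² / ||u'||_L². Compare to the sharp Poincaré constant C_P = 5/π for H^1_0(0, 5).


||u||_L² / ||u'||_L² = 5*sqrt(14)/14 < C_P = 5/π.

u(x) = 2·x^2·(5 − x), so u'(x) = 2*x*(10 - 3*x).
u(x) = 2·x^2·(5 − x) vanishes at x = 0 and x = 5, so u ∈ H^1_0(0, 5). Differentiate via the product rule and integrate the resulting polynomials term by term.
  ∫_0^5 u² dx = ∫_0^5 (4*x^6 - 40*x^5 + 100*x^4) dx. Term by term:
    ∫_0^5 4*x^6 dx = 312500/7;  ∫_0^5 -40*x^5 dx = -312500/3;  ∫_0^5 100*x^4 dx = 62500.
  Sum: 312500/7 − 312500/3 + 62500 = 62500/21.
  ∫_0^5 (u')² dx = ∫_0^5 (36*x^4 - 240*x^3 + 400*x^2) dx. Term by term:
    ∫_0^5 36*x^4 dx = 22500;  ∫_0^5 -240*x^3 dx = -37500;  ∫_0^5 400*x^2 dx = 50000/3.
  Sum: 22500 − 37500 + 50000/3 = 5000/3.
∫_0^5 u² dx = 62500/21, so ||u||_L² = 250*sqrt(21)/21.
∫_0^5 (u')² dx = 5000/3, so ||u'||_L² = 50*sqrt(6)/3.
Ratio ||u||_L² / ||u'||_L² = 5*sqrt(14)/14.
Sharp Poincaré constant on H^1_0(0, 5) is C_P = L/π = 5/π, achieved by sin(π/5·x).
A polynomial bump cannot attain the sharp Poincaré constant (only the first sine eigenfunction does), so the ratio is strictly less than C_P, consistent with ||u||_L² ≤ C_P ||u'||_L².


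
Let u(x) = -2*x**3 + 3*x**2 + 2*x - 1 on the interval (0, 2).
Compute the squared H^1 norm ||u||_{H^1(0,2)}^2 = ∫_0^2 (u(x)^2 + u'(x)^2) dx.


||u||_{H^1}^2 = 3634/105

The H^1 norm (squared) on an interval (0, L) is
  ||u||_{H^1}^2 = ∫_0^L u(x)^2 dx + ∫_0^L u'(x)^2 dx.
Compute u'(x) = -6*x**2 + 6*x + 2.
Then u(x)^2 = 4*x**6 - 12*x**5 + x**4 + 16*x**3 - 2*x**2 - 4*x + 1 and u'(x)^2 = 36*x**4 - 72*x**3 + 12*x**2 + 24*x + 4.
Integrate each monomial from 0 to 2 using ∫_0^2 c·x^n dx = c·2^(n+1)/(n+1):
  ∫_0^2 u(x)^2 dx = ∫_0^2 (4*x^6 - 12*x^5 + x^4 + 16*x^3 - 2*x^2 - 4*x + 1) dx. Term by term:
    ∫_0^2 4*x^6 dx = 512/7;  ∫_0^2 -12*x^5 dx = -128;  ∫_0^2 x^4 dx = 32/5;
    ∫_0^2 16*x^3 dx = 64;  ∫_0^2 -2*x^2 dx = -16/3;  ∫_0^2 -4*x dx = -8;
    ∫_0^2 1 dx = 2.
  Sum: 512/7 − 128 + 32/5 + 64 − 16/3 − 8 + 2 = 442/105.
  ∫_0^2 u'(x)^2 dx = ∫_0^2 (36*x^4 - 72*x^3 + 12*x^2 + 24*x + 4) dx. Term by term:
    ∫_0^2 36*x^4 dx = 1152/5;  ∫_0^2 -72*x^3 dx = -288;  ∫_0^2 12*x^2 dx = 32;
    ∫_0^2 24*x dx = 48;  ∫_0^2 4 dx = 8.
  Sum: 1152/5 − 288 + 32 + 48 + 8 = 152/5.
Adding: ||u||_{H^1}^2 = 442/105 + 152/5 = 3634/105.


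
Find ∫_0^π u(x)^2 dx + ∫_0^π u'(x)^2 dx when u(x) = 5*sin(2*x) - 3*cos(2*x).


||u||_{H^1(0,π)}^2 = 85*π

u'(x) = 6*sin(2*x) + 10*cos(2*x).
Expand u² and (u')² and integrate term by term on (0, π), using: for integers n ≥ 1, ∫_0^π sin²(nx) dx = ∫_0^π cos²(nx) dx = π/2; for n ≠ n', ∫_0^π sin(nx)sin(n'x) dx = ∫_0^π cos(nx)cos(n'x) dx = 0; and by product-to-sum, ∫_0^π sin(nx)cos(n'x) dx = ½∫_0^π [sin((n+n')x) + sin((n−n')x)] dx, which is 0 when n+n' is even and 2n/(n²−n'²) when n+n' is odd (it need not vanish on (0, π)).
  u² squared terms: (-3)²·∫cos(2x)² dx = 9·π/2 = 9*π/2;  (5)²·∫sin(2x)² dx = 25·π/2 = 25*π/2.
  u² cross terms: 2·(-3)·(5)·∫cos(2x)·sin(2x) dx = -30·(0) = 0.
  So ∫_0^π u² dx = 9*π/2 + 25*π/2 + 0 = 17*π.
  (u')² squared terms: (6)²·∫sin(2x)² dx = 36·π/2 = 18*π;  (10)²·∫cos(2x)² dx = 100·π/2 = 50*π.
  (u')² cross terms: 2·(6)·(10)·∫sin(2x)·cos(2x) dx = 120·(0) = 0.
  So ∫_0^π (u')² dx = 18*π + 50*π + 0 = 68*π.
||u||_{H^1}^2 = (17*π) + (68*π) = 85*π.


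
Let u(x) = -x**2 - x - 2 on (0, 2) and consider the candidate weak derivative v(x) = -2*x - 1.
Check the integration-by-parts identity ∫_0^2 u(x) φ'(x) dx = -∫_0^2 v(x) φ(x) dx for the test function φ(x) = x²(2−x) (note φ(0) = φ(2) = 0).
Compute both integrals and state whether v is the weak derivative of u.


LHS = 68/15, RHS = 68/15. Yes, v = u' weakly.

u(x) = -x**2 - x - 2, classical derivative u'(x) = -2*x - 1.
φ(x) = x²(2−x), so φ'(x) = x*(4 - 3*x).
Note φ(0) = φ(2) = 0, so the boundary term u·φ vanishes.
LHS = ∫_0^2 u(x) φ'(x) dx = ∫_0^2 (3*x^4 - x^3 + 2*x^2 - 8*x) dx. Term by term:
  ∫_0^2 3*x^4 dx = 96/5;  ∫_0^2 -x^3 dx = -4;  ∫_0^2 2*x^2 dx = 16/3;
  ∫_0^2 -8*x dx = -16.
Sum: 96/5 − 4 + 16/3 − 16 = 68/15.
So LHS = 68/15.
∫_0^2 v(x) φ(x) dx = ∫_0^2 (2*x^4 - 3*x^3 - 2*x^2) dx. Term by term:
  ∫_0^2 2*x^4 dx = 64/5;  ∫_0^2 -3*x^3 dx = -12;  ∫_0^2 -2*x^2 dx = -16/3.
Sum: 64/5 − 12 − 16/3 = -68/15.
So RHS = -∫_0^2 v(x) φ(x) dx = 68/15.
LHS = RHS, so the identity holds for this test φ.
Moreover u is smooth here and v(x) = u'(x) = -2*x - 1 pointwise, so the identity holds for every test function. Hence v is the weak derivative of u.


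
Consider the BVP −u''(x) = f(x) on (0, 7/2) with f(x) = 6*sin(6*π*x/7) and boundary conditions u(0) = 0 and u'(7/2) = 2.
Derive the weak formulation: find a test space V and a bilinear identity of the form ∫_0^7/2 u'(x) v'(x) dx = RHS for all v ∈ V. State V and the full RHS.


V = {v ∈ H^1(0, 7/2) : v(0) = 0} (test functions vanish at x = 0 where u is specified); weak form: ∫_0^7/2 u'v' dx = ∫_0^7/2 (6*sin(6*π*x/7)) v dx + 2·v(7/2) for all v ∈ V.

Multiply both sides by a test function v and integrate from 0 to 7/2:
  ∫_0^7/2 −u''(x) v(x) dx = ∫_0^7/2 f(x) v(x) dx.
Integrate the LHS by parts once:
  ∫_0^7/2 −u'' v dx = −[u'(x) v(x)]_0^7/2 + ∫_0^7/2 u'(x) v'(x) dx.
Thus ∫_0^7/2 u'(x) v'(x) dx = ∫_0^7/2 f(x) v(x) dx + [u'(x) v(x)]_0^7/2.
Choose V so that boundary terms are either known or forced to vanish.
Mixed BC: u(0) = 0 (Dirichlet) and u'(7/2) = 2 (Neumann). Define V = {v ∈ H^1(0, 7/2) : v(0) = 0}. Then [u' v]_0^7/2 = u'(7/2)·v(7/2) − u'(0)·0 = 2·v(7/2).
Weak formulation: find u (satisfying any essential BC) such that ∫_0^7/2 u'(x) v'(x) dx = ∫_0^7/2 f v dx + 2·v(7/2) for all v ∈ V (Dirichlet at 0 absorbed into V; Neumann datum at x = 7/2 contributes the boundary term).
Substituting f(x) = 6*sin(6*π*x/7), the right-hand side is ∫_0^7/2 (6*sin(6*π*x/7)) v dx + 2·v(7/2).


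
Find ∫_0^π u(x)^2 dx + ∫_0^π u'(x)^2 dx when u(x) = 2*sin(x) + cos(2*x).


||u||_{H^1(0,π)}^2 = -40/3 + 13*π/2

u'(x) = -2*sin(2*x) + 2*cos(x).
Expand u² and (u')² and integrate term by term on (0, π), using: for integers n ≥ 1, ∫_0^π sin²(nx) dx = ∫_0^π cos²(nx) dx = π/2; for n ≠ n', ∫_0^π sin(nx)sin(n'x) dx = ∫_0^π cos(nx)cos(n'x) dx = 0; and by product-to-sum, ∫_0^π sin(nx)cos(n'x) dx = ½∫_0^π [sin((n+n')x) + sin((n−n')x)] dx, which is 0 when n+n' is even and 2n/(n²−n'²) when n+n' is odd (it need not vanish on (0, π)).
  u² squared terms: (2)²·∫sin(x)² dx = 4·π/2 = 2*π;  (1)²·∫cos(2x)² dx = 1·π/2 = π/2.
  u² cross terms: 2·(2)·(1)·∫sin(x)·cos(2x) dx = 4·(-2/3) = -8/3.
  So ∫_0^π u² dx = 2*π + π/2 − 8/3 = -8/3 + 5*π/2.
  (u')² squared terms: (-2)²·∫sin(2x)² dx = 4·π/2 = 2*π;  (2)²·∫cos(x)² dx = 4·π/2 = 2*π.
  (u')² cross terms: 2·(-2)·(2)·∫sin(2x)·cos(x) dx = -8·(4/3) = -32/3.
  So ∫_0^π (u')² dx = 2*π + 2*π − 32/3 = -32/3 + 4*π.
||u||_{H^1}^2 = (-8/3 + 5*π/2) + (-32/3 + 4*π) = -40/3 + 13*π/2.


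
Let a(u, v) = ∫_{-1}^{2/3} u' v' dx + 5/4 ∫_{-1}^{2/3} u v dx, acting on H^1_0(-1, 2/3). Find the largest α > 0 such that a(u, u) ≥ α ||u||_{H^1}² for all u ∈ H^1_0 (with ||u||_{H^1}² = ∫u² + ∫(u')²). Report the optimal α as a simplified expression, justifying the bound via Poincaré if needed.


α = 1

Coercivity of a(·,·) on H^1_0(-1, 2/3) means a(u, u) ≥ α ||u||_{H^1}² for every u ∈ H^1_0.
The interval has length L = 5/3, and Poincaré/coercivity depend only on L. Here a(u, u) = ∫(u')² + (5/4)·∫u².
Here c = 5/4 ≥ 1, so a(u,u) = ∫(u')² + c∫u² ≥ ∫(u')² + ∫u² = ||u||_{H^1}², i.e. α = 1 works. No larger α is possible: a(u,u) ≥ α||u||_{H^1}² means (1−α)∫(u')² ≥ (α−c)∫u², and for the modes u_n = sin(nπ(x−x₀)/L) (x₀ the left endpoint) one has ∫u_n²/∫(u_n')² = (L/(nπ))² → 0, so a(u_n,u_n)/||u_n||_{H^1}² → 1. Hence the optimal constant is α = 1.
Therefore α = 1.


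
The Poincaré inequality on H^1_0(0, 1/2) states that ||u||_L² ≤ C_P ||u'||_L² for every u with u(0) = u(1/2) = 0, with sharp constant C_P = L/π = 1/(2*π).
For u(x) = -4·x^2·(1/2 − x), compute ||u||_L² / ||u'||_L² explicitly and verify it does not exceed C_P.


||u||_L² / ||u'||_L² = sqrt(14)/28 < C_P = 1/(2*π).

u(x) = -4·x^2·(1/2 − x), so u'(x) = 4*x*(3*x - 1).
u(x) = -4·x^2·(1/2 − x) vanishes at x = 0 and x = 1/2, so u ∈ H^1_0(0, 1/2). Differentiate via the product rule and integrate the resulting polynomials term by term.
  ∫_0^1/2 u² dx = ∫_0^1/2 (16*x^6 - 16*x^5 + 4*x^4) dx. Term by term:
    ∫_0^1/2 16*x^6 dx = 1/56;  ∫_0^1/2 -16*x^5 dx = -1/24;  ∫_0^1/2 4*x^4 dx = 1/40.
  Sum: 1/56 − 1/24 + 1/40 = 1/840.
  ∫_0^1/2 (u')² dx = ∫_0^1/2 (144*x^4 - 96*x^3 + 16*x^2) dx. Term by term:
    ∫_0^1/2 144*x^4 dx = 9/10;  ∫_0^1/2 -96*x^3 dx = -3/2;  ∫_0^1/2 16*x^2 dx = 2/3.
  Sum: 9/10 − 3/2 + 2/3 = 1/15.
∫_0^1/2 u² dx = 1/840, so ||u||_L² = sqrt(210)/420.
∫_0^1/2 (u')² dx = 1/15, so ||u'||_L² = sqrt(15)/15.
Ratio ||u||_L² / ||u'||_L² = sqrt(14)/28.
Sharp Poincaré constant on H^1_0(0, 1/2) is C_P = L/π = 1/(2*π), achieved by sin(2*π·x).
A polynomial bump cannot attain the sharp Poincaré constant (only the first sine eigenfunction does), so the ratio is strictly less than C_P, consistent with ||u||_L² ≤ C_P ||u'||_L².


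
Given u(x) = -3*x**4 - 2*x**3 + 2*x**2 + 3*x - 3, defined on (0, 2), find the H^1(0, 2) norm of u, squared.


||u||_{H^1}^2 = 82408/21

The H^1 norm (squared) on an interval (0, L) is
  ||u||_{H^1}^2 = ∫_0^L u(x)^2 dx + ∫_0^L u'(x)^2 dx.
Compute u'(x) = -12*x**3 - 6*x**2 + 4*x + 3.
Then u(x)^2 = 9*x**8 + 12*x**7 - 8*x**6 - 26*x**5 + 10*x**4 + 24*x**3 - 3*x**2 - 18*x + 9 and u'(x)^2 = 144*x**6 + 144*x**5 - 60*x**4 - 120*x**3 - 20*x**2 + 24*x + 9.
Integrate each monomial from 0 to 2 using ∫_0^2 c·x^n dx = c·2^(n+1)/(n+1):
  ∫_0^2 u(x)^2 dx = ∫_0^2 (9*x^8 + 12*x^7 - 8*x^6 - 26*x^5 + 10*x^4 + 24*x^3 - 3*x^2 - 18*x + 9) dx. Term by term:
    ∫_0^2 9*x^8 dx = 512;  ∫_0^2 12*x^7 dx = 384;  ∫_0^2 -8*x^6 dx = -1024/7;
    ∫_0^2 -26*x^5 dx = -832/3;  ∫_0^2 10*x^4 dx = 64;  ∫_0^2 24*x^3 dx = 96;
    ∫_0^2 -3*x^2 dx = -8;  ∫_0^2 -18*x dx = -36;  ∫_0^2 9 dx = 18.
  Sum: 512 + 384 − 1024/7 − 832/3 + 64 + 96 − 8 − 36 + 18 = 12734/21.
  ∫_0^2 u'(x)^2 dx = ∫_0^2 (144*x^6 + 144*x^5 - 60*x^4 - 120*x^3 - 20*x^2 + 24*x + 9) dx. Term by term:
    ∫_0^2 144*x^6 dx = 18432/7;  ∫_0^2 144*x^5 dx = 1536;  ∫_0^2 -60*x^4 dx = -384;
    ∫_0^2 -120*x^3 dx = -480;  ∫_0^2 -20*x^2 dx = -160/3;  ∫_0^2 24*x dx = 48;
    ∫_0^2 9 dx = 18.
  Sum: 18432/7 + 1536 − 384 − 480 − 160/3 + 48 + 18 = 69674/21.
Adding: ||u||_{H^1}^2 = 12734/21 + 69674/21 = 82408/21.


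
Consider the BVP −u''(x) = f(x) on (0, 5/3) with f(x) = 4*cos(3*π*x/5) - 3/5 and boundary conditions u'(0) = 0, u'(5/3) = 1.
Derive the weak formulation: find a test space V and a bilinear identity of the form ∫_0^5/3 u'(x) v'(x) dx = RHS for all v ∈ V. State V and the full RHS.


V = H^1(0, 5/3) (v unrestricted at boundary; u is determined up to an additive constant); weak form: ∫_0^5/3 u'v' dx = ∫_0^5/3 (4*cos(3*π*x/5) - 3/5) v dx + v(5/3) for all v ∈ V.

Multiply both sides by a test function v and integrate from 0 to 5/3:
  ∫_0^5/3 −u''(x) v(x) dx = ∫_0^5/3 f(x) v(x) dx.
Integrate the LHS by parts once:
  ∫_0^5/3 −u'' v dx = −[u'(x) v(x)]_0^5/3 + ∫_0^5/3 u'(x) v'(x) dx.
Thus ∫_0^5/3 u'(x) v'(x) dx = ∫_0^5/3 f(x) v(x) dx + [u'(x) v(x)]_0^5/3.
Choose V so that boundary terms are either known or forced to vanish.
u has inhomogeneous Neumann u'(0) = 0, u'(5/3) = 1. [u' v]_0^5/3 = (1)·v(5/3) − (0)·v(0) = v(5/3). Take V = H^1(0, 5/3); boundary term becomes part of RHS.
Weak formulation: find u (satisfying any essential BC) such that ∫_0^5/3 u'(x) v'(x) dx = ∫_0^5/3 f v dx + v(5/3) for all v ∈ V (Neumann data are natural BCs: they enter the RHS as boundary terms).
Substituting f(x) = 4*cos(3*π*x/5) - 3/5, the right-hand side is ∫_0^5/3 (4*cos(3*π*x/5) - 3/5) v dx + v(5/3).
Compatibility check (pure Neumann): taking v ≡ 1 ∈ V gives 0 = ∫_0^5/3 f dx + (1) − (0), i.e. ∫_0^5/3 f dx must equal u'(0) − u'(5/3) = -1. Indeed ∫_0^5/3 (4*cos(3*π*x/5) - 3/5) dx = -1, so the data are compatible. The solution is then unique only up to an additive constant (fix it e.g. by requiring ∫_0^5/3 u dx = 0).


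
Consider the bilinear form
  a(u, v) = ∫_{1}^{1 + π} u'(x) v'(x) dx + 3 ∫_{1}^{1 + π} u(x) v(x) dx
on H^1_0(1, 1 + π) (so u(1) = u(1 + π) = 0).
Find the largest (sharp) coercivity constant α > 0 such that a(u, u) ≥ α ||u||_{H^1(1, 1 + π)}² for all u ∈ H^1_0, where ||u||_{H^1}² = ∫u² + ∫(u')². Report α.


α = 1

Coercivity of a(·,·) on H^1_0(1, 1 + π) means a(u, u) ≥ α ||u||_{H^1}² for every u ∈ H^1_0.
The interval has length L = π, and Poincaré/coercivity depend only on L. Here a(u, u) = ∫(u')² + (3)·∫u².
Here c = 3 ≥ 1, so a(u,u) = ∫(u')² + c∫u² ≥ ∫(u')² + ∫u² = ||u||_{H^1}², i.e. α = 1 works. No larger α is possible: a(u,u) ≥ α||u||_{H^1}² means (1−α)∫(u')² ≥ (α−c)∫u², and for the modes u_n = sin(nπ(x−x₀)/L) (x₀ the left endpoint) one has ∫u_n²/∫(u_n')² = (L/(nπ))² → 0, so a(u_n,u_n)/||u_n||_{H^1}² → 1. Hence the optimal constant is α = 1.
Therefore α = 1.


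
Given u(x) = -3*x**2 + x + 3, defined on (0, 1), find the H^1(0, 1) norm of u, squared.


||u||_{H^1}^2 = 409/30

The H^1 norm (squared) on an interval (0, L) is
  ||u||_{H^1}^2 = ∫_0^L u(x)^2 dx + ∫_0^L u'(x)^2 dx.
Compute u'(x) = 1 - 6*x.
Then u(x)^2 = 9*x**4 - 6*x**3 - 17*x**2 + 6*x + 9 and u'(x)^2 = 36*x**2 - 12*x + 1.
Integrate each monomial from 0 to 1 using ∫_0^1 c·x^n dx = c·1^(n+1)/(n+1):
  ∫_0^1 u(x)^2 dx = ∫_0^1 (9*x^4 - 6*x^3 - 17*x^2 + 6*x + 9) dx. Term by term:
    ∫_0^1 9*x^4 dx = 9/5;  ∫_0^1 -6*x^3 dx = -3/2;  ∫_0^1 -17*x^2 dx = -17/3;
    ∫_0^1 6*x dx = 3;  ∫_0^1 9 dx = 9.
  Sum: 9/5 − 3/2 − 17/3 + 3 + 9 = 199/30.
  ∫_0^1 u'(x)^2 dx = ∫_0^1 (36*x^2 - 12*x + 1) dx. Term by term:
    ∫_0^1 36*x^2 dx = 12;  ∫_0^1 -12*x dx = -6;  ∫_0^1 1 dx = 1.
  Sum: 12 − 6 + 1 = 7.
Adding: ||u||_{H^1}^2 = 199/30 + 7 = 409/30.


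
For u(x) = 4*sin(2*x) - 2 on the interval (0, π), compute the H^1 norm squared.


||u||_{H^1(0,π)}^2 = 44*π

u'(x) = 8*cos(2*x).
Expand u² and (u')² and integrate term by term on (0, π), using: for integers n ≥ 1, ∫_0^π sin²(nx) dx = ∫_0^π cos²(nx) dx = π/2; for n ≠ n', ∫_0^π sin(nx)sin(n'x) dx = ∫_0^π cos(nx)cos(n'x) dx = 0; and by product-to-sum, ∫_0^π sin(nx)cos(n'x) dx = ½∫_0^π [sin((n+n')x) + sin((n−n')x)] dx, which is 0 when n+n' is even and 2n/(n²−n'²) when n+n' is odd (it need not vanish on (0, π)). For the constant mode: ∫_0^π 1 dx = π, ∫_0^π cos(nx) dx = 0, ∫_0^π sin(nx) dx = (1−(−1)^n)/n.
  u² squared terms: (-2)²·∫1 dx = 4·π = 4*π;  (4)²·∫sin(2x)² dx = 16·π/2 = 8*π.
  u² cross terms: 2·(-2)·(4)·∫1·sin(2x) dx = -16·(0) = 0.
  So ∫_0^π u² dx = 4*π + 8*π + 0 = 12*π.
  (u')² squared terms: (8)²·∫cos(2x)² dx = 64·π/2 = 32*π.
  So ∫_0^π (u')² dx = 32*π.
||u||_{H^1}^2 = (12*π) + (32*π) = 44*π.


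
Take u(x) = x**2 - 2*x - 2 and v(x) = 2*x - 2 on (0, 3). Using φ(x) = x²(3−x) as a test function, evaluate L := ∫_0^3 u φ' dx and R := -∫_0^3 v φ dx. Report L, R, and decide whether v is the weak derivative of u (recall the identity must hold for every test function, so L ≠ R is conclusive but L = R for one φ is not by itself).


LHS = -54/5, RHS = -54/5. Yes, v = u' weakly.

u(x) = x**2 - 2*x - 2, classical derivative u'(x) = 2*x - 2.
φ(x) = x²(3−x), so φ'(x) = 3*x*(2 - x).
Note φ(0) = φ(3) = 0, so the boundary term u·φ vanishes.
LHS = ∫_0^3 u(x) φ'(x) dx = ∫_0^3 (-3*x^4 + 12*x^3 - 6*x^2 - 12*x) dx. Term by term:
  ∫_0^3 -3*x^4 dx = -729/5;  ∫_0^3 12*x^3 dx = 243;  ∫_0^3 -6*x^2 dx = -54;
  ∫_0^3 -12*x dx = -54.
Sum: -729/5 + 243 − 54 − 54 = -54/5.
So LHS = -54/5.
∫_0^3 v(x) φ(x) dx = ∫_0^3 (-2*x^4 + 8*x^3 - 6*x^2) dx. Term by term:
  ∫_0^3 -2*x^4 dx = -486/5;  ∫_0^3 8*x^3 dx = 162;  ∫_0^3 -6*x^2 dx = -54.
Sum: -486/5 + 162 − 54 = 54/5.
So RHS = -∫_0^3 v(x) φ(x) dx = -54/5.
LHS = RHS, so the identity holds for this test φ.
Moreover u is smooth here and v(x) = u'(x) = 2*x - 2 pointwise, so the identity holds for every test function. Hence v is the weak derivative of u.
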